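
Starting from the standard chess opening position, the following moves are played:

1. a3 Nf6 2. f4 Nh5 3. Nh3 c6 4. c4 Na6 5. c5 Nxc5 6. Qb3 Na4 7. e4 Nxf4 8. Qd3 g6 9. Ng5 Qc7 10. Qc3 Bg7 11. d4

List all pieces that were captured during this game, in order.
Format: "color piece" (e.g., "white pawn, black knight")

Tracking captures:
  Nxc5: captured white pawn
  Nxf4: captured white pawn

white pawn, white pawn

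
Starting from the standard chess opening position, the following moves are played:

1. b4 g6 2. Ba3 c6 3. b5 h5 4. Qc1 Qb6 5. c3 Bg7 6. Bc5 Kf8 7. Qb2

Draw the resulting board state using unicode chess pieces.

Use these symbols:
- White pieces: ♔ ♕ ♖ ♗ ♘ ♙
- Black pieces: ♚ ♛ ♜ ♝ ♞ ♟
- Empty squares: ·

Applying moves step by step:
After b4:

♜ ♞ ♝ ♛ ♚ ♝ ♞ ♜
♟ ♟ ♟ ♟ ♟ ♟ ♟ ♟
· · · · · · · ·
· · · · · · · ·
· ♙ · · · · · ·
· · · · · · · ·
♙ · ♙ ♙ ♙ ♙ ♙ ♙
♖ ♘ ♗ ♕ ♔ ♗ ♘ ♖


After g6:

♜ ♞ ♝ ♛ ♚ ♝ ♞ ♜
♟ ♟ ♟ ♟ ♟ ♟ · ♟
· · · · · · ♟ ·
· · · · · · · ·
· ♙ · · · · · ·
· · · · · · · ·
♙ · ♙ ♙ ♙ ♙ ♙ ♙
♖ ♘ ♗ ♕ ♔ ♗ ♘ ♖


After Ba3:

♜ ♞ ♝ ♛ ♚ ♝ ♞ ♜
♟ ♟ ♟ ♟ ♟ ♟ · ♟
· · · · · · ♟ ·
· · · · · · · ·
· ♙ · · · · · ·
♗ · · · · · · ·
♙ · ♙ ♙ ♙ ♙ ♙ ♙
♖ ♘ · ♕ ♔ ♗ ♘ ♖


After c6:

♜ ♞ ♝ ♛ ♚ ♝ ♞ ♜
♟ ♟ · ♟ ♟ ♟ · ♟
· · ♟ · · · ♟ ·
· · · · · · · ·
· ♙ · · · · · ·
♗ · · · · · · ·
♙ · ♙ ♙ ♙ ♙ ♙ ♙
♖ ♘ · ♕ ♔ ♗ ♘ ♖


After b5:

♜ ♞ ♝ ♛ ♚ ♝ ♞ ♜
♟ ♟ · ♟ ♟ ♟ · ♟
· · ♟ · · · ♟ ·
· ♙ · · · · · ·
· · · · · · · ·
♗ · · · · · · ·
♙ · ♙ ♙ ♙ ♙ ♙ ♙
♖ ♘ · ♕ ♔ ♗ ♘ ♖


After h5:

♜ ♞ ♝ ♛ ♚ ♝ ♞ ♜
♟ ♟ · ♟ ♟ ♟ · ·
· · ♟ · · · ♟ ·
· ♙ · · · · · ♟
· · · · · · · ·
♗ · · · · · · ·
♙ · ♙ ♙ ♙ ♙ ♙ ♙
♖ ♘ · ♕ ♔ ♗ ♘ ♖


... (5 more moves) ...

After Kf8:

♜ ♞ ♝ · · ♚ ♞ ♜
♟ ♟ · ♟ ♟ ♟ ♝ ·
· ♛ ♟ · · · ♟ ·
· ♙ ♗ · · · · ♟
· · · · · · · ·
· · ♙ · · · · ·
♙ · · ♙ ♙ ♙ ♙ ♙
♖ ♘ ♕ · ♔ ♗ ♘ ♖


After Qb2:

♜ ♞ ♝ · · ♚ ♞ ♜
♟ ♟ · ♟ ♟ ♟ ♝ ·
· ♛ ♟ · · · ♟ ·
· ♙ ♗ · · · · ♟
· · · · · · · ·
· · ♙ · · · · ·
♙ ♕ · ♙ ♙ ♙ ♙ ♙
♖ ♘ · · ♔ ♗ ♘ ♖



  a b c d e f g h
  ─────────────────
8│♜ ♞ ♝ · · ♚ ♞ ♜│8
7│♟ ♟ · ♟ ♟ ♟ ♝ ·│7
6│· ♛ ♟ · · · ♟ ·│6
5│· ♙ ♗ · · · · ♟│5
4│· · · · · · · ·│4
3│· · ♙ · · · · ·│3
2│♙ ♕ · ♙ ♙ ♙ ♙ ♙│2
1│♖ ♘ · · ♔ ♗ ♘ ♖│1
  ─────────────────
  a b c d e f g h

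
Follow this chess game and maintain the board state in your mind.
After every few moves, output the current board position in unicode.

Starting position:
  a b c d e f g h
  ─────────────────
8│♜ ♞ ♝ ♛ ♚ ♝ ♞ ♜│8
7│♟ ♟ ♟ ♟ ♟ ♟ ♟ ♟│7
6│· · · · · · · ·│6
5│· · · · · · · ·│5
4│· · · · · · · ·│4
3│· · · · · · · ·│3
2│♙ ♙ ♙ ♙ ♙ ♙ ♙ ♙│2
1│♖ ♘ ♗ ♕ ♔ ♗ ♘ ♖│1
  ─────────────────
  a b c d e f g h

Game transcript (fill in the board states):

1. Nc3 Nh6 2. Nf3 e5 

  a b c d e f g h
  ─────────────────
8│♜ ♞ ♝ ♛ ♚ ♝ · ♜│8
7│♟ ♟ ♟ ♟ · ♟ ♟ ♟│7
6│· · · · · · · ♞│6
5│· · · · ♟ · · ·│5
4│· · · · · · · ·│4
3│· · ♘ · · ♘ · ·│3
2│♙ ♙ ♙ ♙ ♙ ♙ ♙ ♙│2
1│♖ · ♗ ♕ ♔ ♗ · ♖│1
  ─────────────────
  a b c d e f g h

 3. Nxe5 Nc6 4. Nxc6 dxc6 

  a b c d e f g h
  ─────────────────
8│♜ · ♝ ♛ ♚ ♝ · ♜│8
7│♟ ♟ ♟ · · ♟ ♟ ♟│7
6│· · ♟ · · · · ♞│6
5│· · · · · · · ·│5
4│· · · · · · · ·│4
3│· · ♘ · · · · ·│3
2│♙ ♙ ♙ ♙ ♙ ♙ ♙ ♙│2
1│♖ · ♗ ♕ ♔ ♗ · ♖│1
  ─────────────────
  a b c d e f g h

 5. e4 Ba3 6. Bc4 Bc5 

  a b c d e f g h
  ─────────────────
8│♜ · ♝ ♛ ♚ · · ♜│8
7│♟ ♟ ♟ · · ♟ ♟ ♟│7
6│· · ♟ · · · · ♞│6
5│· · ♝ · · · · ·│5
4│· · ♗ · ♙ · · ·│4
3│· · ♘ · · · · ·│3
2│♙ ♙ ♙ ♙ · ♙ ♙ ♙│2
1│♖ · ♗ ♕ ♔ · · ♖│1
  ─────────────────
  a b c d e f g h

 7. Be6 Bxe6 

  a b c d e f g h
  ─────────────────
8│♜ · · ♛ ♚ · · ♜│8
7│♟ ♟ ♟ · · ♟ ♟ ♟│7
6│· · ♟ · ♝ · · ♞│6
5│· · ♝ · · · · ·│5
4│· · · · ♙ · · ·│4
3│· · ♘ · · · · ·│3
2│♙ ♙ ♙ ♙ · ♙ ♙ ♙│2
1│♖ · ♗ ♕ ♔ · · ♖│1
  ─────────────────
  a b c d e f g h


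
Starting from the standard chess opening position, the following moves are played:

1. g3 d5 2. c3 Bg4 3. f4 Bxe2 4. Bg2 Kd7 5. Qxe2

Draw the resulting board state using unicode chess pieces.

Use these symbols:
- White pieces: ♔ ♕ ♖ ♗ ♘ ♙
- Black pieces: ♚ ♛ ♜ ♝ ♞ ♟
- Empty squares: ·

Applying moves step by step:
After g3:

♜ ♞ ♝ ♛ ♚ ♝ ♞ ♜
♟ ♟ ♟ ♟ ♟ ♟ ♟ ♟
· · · · · · · ·
· · · · · · · ·
· · · · · · · ·
· · · · · · ♙ ·
♙ ♙ ♙ ♙ ♙ ♙ · ♙
♖ ♘ ♗ ♕ ♔ ♗ ♘ ♖


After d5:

♜ ♞ ♝ ♛ ♚ ♝ ♞ ♜
♟ ♟ ♟ · ♟ ♟ ♟ ♟
· · · · · · · ·
· · · ♟ · · · ·
· · · · · · · ·
· · · · · · ♙ ·
♙ ♙ ♙ ♙ ♙ ♙ · ♙
♖ ♘ ♗ ♕ ♔ ♗ ♘ ♖


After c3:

♜ ♞ ♝ ♛ ♚ ♝ ♞ ♜
♟ ♟ ♟ · ♟ ♟ ♟ ♟
· · · · · · · ·
· · · ♟ · · · ·
· · · · · · · ·
· · ♙ · · · ♙ ·
♙ ♙ · ♙ ♙ ♙ · ♙
♖ ♘ ♗ ♕ ♔ ♗ ♘ ♖


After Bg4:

♜ ♞ · ♛ ♚ ♝ ♞ ♜
♟ ♟ ♟ · ♟ ♟ ♟ ♟
· · · · · · · ·
· · · ♟ · · · ·
· · · · · · ♝ ·
· · ♙ · · · ♙ ·
♙ ♙ · ♙ ♙ ♙ · ♙
♖ ♘ ♗ ♕ ♔ ♗ ♘ ♖


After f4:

♜ ♞ · ♛ ♚ ♝ ♞ ♜
♟ ♟ ♟ · ♟ ♟ ♟ ♟
· · · · · · · ·
· · · ♟ · · · ·
· · · · · ♙ ♝ ·
· · ♙ · · · ♙ ·
♙ ♙ · ♙ ♙ · · ♙
♖ ♘ ♗ ♕ ♔ ♗ ♘ ♖


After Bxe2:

♜ ♞ · ♛ ♚ ♝ ♞ ♜
♟ ♟ ♟ · ♟ ♟ ♟ ♟
· · · · · · · ·
· · · ♟ · · · ·
· · · · · ♙ · ·
· · ♙ · · · ♙ ·
♙ ♙ · ♙ ♝ · · ♙
♖ ♘ ♗ ♕ ♔ ♗ ♘ ♖


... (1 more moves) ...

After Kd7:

♜ ♞ · ♛ · ♝ ♞ ♜
♟ ♟ ♟ ♚ ♟ ♟ ♟ ♟
· · · · · · · ·
· · · ♟ · · · ·
· · · · · ♙ · ·
· · ♙ · · · ♙ ·
♙ ♙ · ♙ ♝ · ♗ ♙
♖ ♘ ♗ ♕ ♔ · ♘ ♖


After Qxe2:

♜ ♞ · ♛ · ♝ ♞ ♜
♟ ♟ ♟ ♚ ♟ ♟ ♟ ♟
· · · · · · · ·
· · · ♟ · · · ·
· · · · · ♙ · ·
· · ♙ · · · ♙ ·
♙ ♙ · ♙ ♕ · ♗ ♙
♖ ♘ ♗ · ♔ · ♘ ♖



  a b c d e f g h
  ─────────────────
8│♜ ♞ · ♛ · ♝ ♞ ♜│8
7│♟ ♟ ♟ ♚ ♟ ♟ ♟ ♟│7
6│· · · · · · · ·│6
5│· · · ♟ · · · ·│5
4│· · · · · ♙ · ·│4
3│· · ♙ · · · ♙ ·│3
2│♙ ♙ · ♙ ♕ · ♗ ♙│2
1│♖ ♘ ♗ · ♔ · ♘ ♖│1
  ─────────────────
  a b c d e f g h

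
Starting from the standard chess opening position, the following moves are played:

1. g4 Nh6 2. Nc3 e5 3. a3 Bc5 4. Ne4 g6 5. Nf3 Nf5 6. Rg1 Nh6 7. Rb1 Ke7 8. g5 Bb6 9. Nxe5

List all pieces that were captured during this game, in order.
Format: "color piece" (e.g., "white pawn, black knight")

Tracking captures:
  Nxe5: captured black pawn

black pawn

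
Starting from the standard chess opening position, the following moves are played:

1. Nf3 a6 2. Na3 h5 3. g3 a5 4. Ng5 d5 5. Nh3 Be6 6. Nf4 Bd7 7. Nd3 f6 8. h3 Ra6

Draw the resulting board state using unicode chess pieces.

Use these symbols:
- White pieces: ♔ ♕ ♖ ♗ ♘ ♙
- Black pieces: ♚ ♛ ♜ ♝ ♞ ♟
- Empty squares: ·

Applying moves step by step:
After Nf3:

♜ ♞ ♝ ♛ ♚ ♝ ♞ ♜
♟ ♟ ♟ ♟ ♟ ♟ ♟ ♟
· · · · · · · ·
· · · · · · · ·
· · · · · · · ·
· · · · · ♘ · ·
♙ ♙ ♙ ♙ ♙ ♙ ♙ ♙
♖ ♘ ♗ ♕ ♔ ♗ · ♖


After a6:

♜ ♞ ♝ ♛ ♚ ♝ ♞ ♜
· ♟ ♟ ♟ ♟ ♟ ♟ ♟
♟ · · · · · · ·
· · · · · · · ·
· · · · · · · ·
· · · · · ♘ · ·
♙ ♙ ♙ ♙ ♙ ♙ ♙ ♙
♖ ♘ ♗ ♕ ♔ ♗ · ♖


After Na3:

♜ ♞ ♝ ♛ ♚ ♝ ♞ ♜
· ♟ ♟ ♟ ♟ ♟ ♟ ♟
♟ · · · · · · ·
· · · · · · · ·
· · · · · · · ·
♘ · · · · ♘ · ·
♙ ♙ ♙ ♙ ♙ ♙ ♙ ♙
♖ · ♗ ♕ ♔ ♗ · ♖


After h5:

♜ ♞ ♝ ♛ ♚ ♝ ♞ ♜
· ♟ ♟ ♟ ♟ ♟ ♟ ·
♟ · · · · · · ·
· · · · · · · ♟
· · · · · · · ·
♘ · · · · ♘ · ·
♙ ♙ ♙ ♙ ♙ ♙ ♙ ♙
♖ · ♗ ♕ ♔ ♗ · ♖


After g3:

♜ ♞ ♝ ♛ ♚ ♝ ♞ ♜
· ♟ ♟ ♟ ♟ ♟ ♟ ·
♟ · · · · · · ·
· · · · · · · ♟
· · · · · · · ·
♘ · · · · ♘ ♙ ·
♙ ♙ ♙ ♙ ♙ ♙ · ♙
♖ · ♗ ♕ ♔ ♗ · ♖


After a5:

♜ ♞ ♝ ♛ ♚ ♝ ♞ ♜
· ♟ ♟ ♟ ♟ ♟ ♟ ·
· · · · · · · ·
♟ · · · · · · ♟
· · · · · · · ·
♘ · · · · ♘ ♙ ·
♙ ♙ ♙ ♙ ♙ ♙ · ♙
♖ · ♗ ♕ ♔ ♗ · ♖


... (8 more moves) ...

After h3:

♜ ♞ · ♛ ♚ ♝ ♞ ♜
· ♟ ♟ ♝ ♟ · ♟ ·
· · · · · ♟ · ·
♟ · · ♟ · · · ♟
· · · · · · · ·
♘ · · ♘ · · ♙ ♙
♙ ♙ ♙ ♙ ♙ ♙ · ·
♖ · ♗ ♕ ♔ ♗ · ♖


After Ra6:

· ♞ · ♛ ♚ ♝ ♞ ♜
· ♟ ♟ ♝ ♟ · ♟ ·
♜ · · · · ♟ · ·
♟ · · ♟ · · · ♟
· · · · · · · ·
♘ · · ♘ · · ♙ ♙
♙ ♙ ♙ ♙ ♙ ♙ · ·
♖ · ♗ ♕ ♔ ♗ · ♖



  a b c d e f g h
  ─────────────────
8│· ♞ · ♛ ♚ ♝ ♞ ♜│8
7│· ♟ ♟ ♝ ♟ · ♟ ·│7
6│♜ · · · · ♟ · ·│6
5│♟ · · ♟ · · · ♟│5
4│· · · · · · · ·│4
3│♘ · · ♘ · · ♙ ♙│3
2│♙ ♙ ♙ ♙ ♙ ♙ · ·│2
1│♖ · ♗ ♕ ♔ ♗ · ♖│1
  ─────────────────
  a b c d e f g h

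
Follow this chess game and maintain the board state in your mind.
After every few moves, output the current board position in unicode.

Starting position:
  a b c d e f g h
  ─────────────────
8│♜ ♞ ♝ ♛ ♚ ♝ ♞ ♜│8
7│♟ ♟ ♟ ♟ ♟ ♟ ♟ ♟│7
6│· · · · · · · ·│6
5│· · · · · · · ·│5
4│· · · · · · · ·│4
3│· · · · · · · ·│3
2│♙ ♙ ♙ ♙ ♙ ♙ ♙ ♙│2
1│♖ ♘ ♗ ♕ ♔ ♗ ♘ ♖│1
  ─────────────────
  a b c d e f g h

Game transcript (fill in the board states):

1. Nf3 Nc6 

  a b c d e f g h
  ─────────────────
8│♜ · ♝ ♛ ♚ ♝ ♞ ♜│8
7│♟ ♟ ♟ ♟ ♟ ♟ ♟ ♟│7
6│· · ♞ · · · · ·│6
5│· · · · · · · ·│5
4│· · · · · · · ·│4
3│· · · · · ♘ · ·│3
2│♙ ♙ ♙ ♙ ♙ ♙ ♙ ♙│2
1│♖ ♘ ♗ ♕ ♔ ♗ · ♖│1
  ─────────────────
  a b c d e f g h

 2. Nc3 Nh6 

  a b c d e f g h
  ─────────────────
8│♜ · ♝ ♛ ♚ ♝ · ♜│8
7│♟ ♟ ♟ ♟ ♟ ♟ ♟ ♟│7
6│· · ♞ · · · · ♞│6
5│· · · · · · · ·│5
4│· · · · · · · ·│4
3│· · ♘ · · ♘ · ·│3
2│♙ ♙ ♙ ♙ ♙ ♙ ♙ ♙│2
1│♖ · ♗ ♕ ♔ ♗ · ♖│1
  ─────────────────
  a b c d e f g h

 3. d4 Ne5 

  a b c d e f g h
  ─────────────────
8│♜ · ♝ ♛ ♚ ♝ · ♜│8
7│♟ ♟ ♟ ♟ ♟ ♟ ♟ ♟│7
6│· · · · · · · ♞│6
5│· · · · ♞ · · ·│5
4│· · · ♙ · · · ·│4
3│· · ♘ · · ♘ · ·│3
2│♙ ♙ ♙ · ♙ ♙ ♙ ♙│2
1│♖ · ♗ ♕ ♔ ♗ · ♖│1
  ─────────────────
  a b c d e f g h

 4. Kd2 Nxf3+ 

  a b c d e f g h
  ─────────────────
8│♜ · ♝ ♛ ♚ ♝ · ♜│8
7│♟ ♟ ♟ ♟ ♟ ♟ ♟ ♟│7
6│· · · · · · · ♞│6
5│· · · · · · · ·│5
4│· · · ♙ · · · ·│4
3│· · ♘ · · ♞ · ·│3
2│♙ ♙ ♙ ♔ ♙ ♙ ♙ ♙│2
1│♖ · ♗ ♕ · ♗ · ♖│1
  ─────────────────
  a b c d e f g h

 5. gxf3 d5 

  a b c d e f g h
  ─────────────────
8│♜ · ♝ ♛ ♚ ♝ · ♜│8
7│♟ ♟ ♟ · ♟ ♟ ♟ ♟│7
6│· · · · · · · ♞│6
5│· · · ♟ · · · ·│5
4│· · · ♙ · · · ·│4
3│· · ♘ · · ♙ · ·│3
2│♙ ♙ ♙ ♔ ♙ ♙ · ♙│2
1│♖ · ♗ ♕ · ♗ · ♖│1
  ─────────────────
  a b c d e f g h



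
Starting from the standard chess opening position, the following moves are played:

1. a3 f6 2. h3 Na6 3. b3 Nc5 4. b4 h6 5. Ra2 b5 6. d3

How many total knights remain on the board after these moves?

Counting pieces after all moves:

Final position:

  a b c d e f g h
  ─────────────────
8│♜ · ♝ ♛ ♚ ♝ ♞ ♜│8
7│♟ · ♟ ♟ ♟ · ♟ ·│7
6│· · · · · ♟ · ♟│6
5│· ♟ ♞ · · · · ·│5
4│· ♙ · · · · · ·│4
3│♙ · · ♙ · · · ♙│3
2│♖ · ♙ · ♙ ♙ ♙ ·│2
1│· ♘ ♗ ♕ ♔ ♗ ♘ ♖│1
  ─────────────────
  a b c d e f g h


4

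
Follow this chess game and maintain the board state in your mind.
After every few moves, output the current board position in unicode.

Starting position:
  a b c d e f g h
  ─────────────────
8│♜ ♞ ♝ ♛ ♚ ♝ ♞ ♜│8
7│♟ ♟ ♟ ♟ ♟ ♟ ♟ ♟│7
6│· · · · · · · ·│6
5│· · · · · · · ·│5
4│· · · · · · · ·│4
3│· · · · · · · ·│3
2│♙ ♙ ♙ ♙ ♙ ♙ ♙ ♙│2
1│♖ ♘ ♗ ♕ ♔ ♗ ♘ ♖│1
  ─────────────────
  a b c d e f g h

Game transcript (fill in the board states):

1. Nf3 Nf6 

  a b c d e f g h
  ─────────────────
8│♜ ♞ ♝ ♛ ♚ ♝ · ♜│8
7│♟ ♟ ♟ ♟ ♟ ♟ ♟ ♟│7
6│· · · · · ♞ · ·│6
5│· · · · · · · ·│5
4│· · · · · · · ·│4
3│· · · · · ♘ · ·│3
2│♙ ♙ ♙ ♙ ♙ ♙ ♙ ♙│2
1│♖ ♘ ♗ ♕ ♔ ♗ · ♖│1
  ─────────────────
  a b c d e f g h

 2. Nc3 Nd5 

  a b c d e f g h
  ─────────────────
8│♜ ♞ ♝ ♛ ♚ ♝ · ♜│8
7│♟ ♟ ♟ ♟ ♟ ♟ ♟ ♟│7
6│· · · · · · · ·│6
5│· · · ♞ · · · ·│5
4│· · · · · · · ·│4
3│· · ♘ · · ♘ · ·│3
2│♙ ♙ ♙ ♙ ♙ ♙ ♙ ♙│2
1│♖ · ♗ ♕ ♔ ♗ · ♖│1
  ─────────────────
  a b c d e f g h

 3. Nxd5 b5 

  a b c d e f g h
  ─────────────────
8│♜ ♞ ♝ ♛ ♚ ♝ · ♜│8
7│♟ · ♟ ♟ ♟ ♟ ♟ ♟│7
6│· · · · · · · ·│6
5│· ♟ · ♘ · · · ·│5
4│· · · · · · · ·│4
3│· · · · · ♘ · ·│3
2│♙ ♙ ♙ ♙ ♙ ♙ ♙ ♙│2
1│♖ · ♗ ♕ ♔ ♗ · ♖│1
  ─────────────────
  a b c d e f g h

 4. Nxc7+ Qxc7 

  a b c d e f g h
  ─────────────────
8│♜ ♞ ♝ · ♚ ♝ · ♜│8
7│♟ · ♛ ♟ ♟ ♟ ♟ ♟│7
6│· · · · · · · ·│6
5│· ♟ · · · · · ·│5
4│· · · · · · · ·│4
3│· · · · · ♘ · ·│3
2│♙ ♙ ♙ ♙ ♙ ♙ ♙ ♙│2
1│♖ · ♗ ♕ ♔ ♗ · ♖│1
  ─────────────────
  a b c d e f g h

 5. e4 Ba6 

  a b c d e f g h
  ─────────────────
8│♜ ♞ · · ♚ ♝ · ♜│8
7│♟ · ♛ ♟ ♟ ♟ ♟ ♟│7
6│♝ · · · · · · ·│6
5│· ♟ · · · · · ·│5
4│· · · · ♙ · · ·│4
3│· · · · · ♘ · ·│3
2│♙ ♙ ♙ ♙ · ♙ ♙ ♙│2
1│♖ · ♗ ♕ ♔ ♗ · ♖│1
  ─────────────────
  a b c d e f g h



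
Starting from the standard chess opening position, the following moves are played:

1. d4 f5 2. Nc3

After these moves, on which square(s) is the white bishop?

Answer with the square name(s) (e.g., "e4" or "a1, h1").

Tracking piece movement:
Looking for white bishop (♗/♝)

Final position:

  a b c d e f g h
  ─────────────────
8│♜ ♞ ♝ ♛ ♚ ♝ ♞ ♜│8
7│♟ ♟ ♟ ♟ ♟ · ♟ ♟│7
6│· · · · · · · ·│6
5│· · · · · ♟ · ·│5
4│· · · ♙ · · · ·│4
3│· · ♘ · · · · ·│3
2│♙ ♙ ♙ · ♙ ♙ ♙ ♙│2
1│♖ · ♗ ♕ ♔ ♗ ♘ ♖│1
  ─────────────────
  a b c d e f g h


c1, f1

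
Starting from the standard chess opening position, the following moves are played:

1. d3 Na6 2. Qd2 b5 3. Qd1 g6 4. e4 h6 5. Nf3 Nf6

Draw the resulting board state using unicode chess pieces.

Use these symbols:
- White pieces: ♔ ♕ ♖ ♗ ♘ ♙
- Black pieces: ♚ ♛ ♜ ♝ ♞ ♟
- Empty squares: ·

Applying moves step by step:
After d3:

♜ ♞ ♝ ♛ ♚ ♝ ♞ ♜
♟ ♟ ♟ ♟ ♟ ♟ ♟ ♟
· · · · · · · ·
· · · · · · · ·
· · · · · · · ·
· · · ♙ · · · ·
♙ ♙ ♙ · ♙ ♙ ♙ ♙
♖ ♘ ♗ ♕ ♔ ♗ ♘ ♖


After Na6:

♜ · ♝ ♛ ♚ ♝ ♞ ♜
♟ ♟ ♟ ♟ ♟ ♟ ♟ ♟
♞ · · · · · · ·
· · · · · · · ·
· · · · · · · ·
· · · ♙ · · · ·
♙ ♙ ♙ · ♙ ♙ ♙ ♙
♖ ♘ ♗ ♕ ♔ ♗ ♘ ♖


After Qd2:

♜ · ♝ ♛ ♚ ♝ ♞ ♜
♟ ♟ ♟ ♟ ♟ ♟ ♟ ♟
♞ · · · · · · ·
· · · · · · · ·
· · · · · · · ·
· · · ♙ · · · ·
♙ ♙ ♙ ♕ ♙ ♙ ♙ ♙
♖ ♘ ♗ · ♔ ♗ ♘ ♖


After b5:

♜ · ♝ ♛ ♚ ♝ ♞ ♜
♟ · ♟ ♟ ♟ ♟ ♟ ♟
♞ · · · · · · ·
· ♟ · · · · · ·
· · · · · · · ·
· · · ♙ · · · ·
♙ ♙ ♙ ♕ ♙ ♙ ♙ ♙
♖ ♘ ♗ · ♔ ♗ ♘ ♖


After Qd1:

♜ · ♝ ♛ ♚ ♝ ♞ ♜
♟ · ♟ ♟ ♟ ♟ ♟ ♟
♞ · · · · · · ·
· ♟ · · · · · ·
· · · · · · · ·
· · · ♙ · · · ·
♙ ♙ ♙ · ♙ ♙ ♙ ♙
♖ ♘ ♗ ♕ ♔ ♗ ♘ ♖


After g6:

♜ · ♝ ♛ ♚ ♝ ♞ ♜
♟ · ♟ ♟ ♟ ♟ · ♟
♞ · · · · · ♟ ·
· ♟ · · · · · ·
· · · · · · · ·
· · · ♙ · · · ·
♙ ♙ ♙ · ♙ ♙ ♙ ♙
♖ ♘ ♗ ♕ ♔ ♗ ♘ ♖


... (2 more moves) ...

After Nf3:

♜ · ♝ ♛ ♚ ♝ ♞ ♜
♟ · ♟ ♟ ♟ ♟ · ·
♞ · · · · · ♟ ♟
· ♟ · · · · · ·
· · · · ♙ · · ·
· · · ♙ · ♘ · ·
♙ ♙ ♙ · · ♙ ♙ ♙
♖ ♘ ♗ ♕ ♔ ♗ · ♖


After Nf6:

♜ · ♝ ♛ ♚ ♝ · ♜
♟ · ♟ ♟ ♟ ♟ · ·
♞ · · · · ♞ ♟ ♟
· ♟ · · · · · ·
· · · · ♙ · · ·
· · · ♙ · ♘ · ·
♙ ♙ ♙ · · ♙ ♙ ♙
♖ ♘ ♗ ♕ ♔ ♗ · ♖



  a b c d e f g h
  ─────────────────
8│♜ · ♝ ♛ ♚ ♝ · ♜│8
7│♟ · ♟ ♟ ♟ ♟ · ·│7
6│♞ · · · · ♞ ♟ ♟│6
5│· ♟ · · · · · ·│5
4│· · · · ♙ · · ·│4
3│· · · ♙ · ♘ · ·│3
2│♙ ♙ ♙ · · ♙ ♙ ♙│2
1│♖ ♘ ♗ ♕ ♔ ♗ · ♖│1
  ─────────────────
  a b c d e f g h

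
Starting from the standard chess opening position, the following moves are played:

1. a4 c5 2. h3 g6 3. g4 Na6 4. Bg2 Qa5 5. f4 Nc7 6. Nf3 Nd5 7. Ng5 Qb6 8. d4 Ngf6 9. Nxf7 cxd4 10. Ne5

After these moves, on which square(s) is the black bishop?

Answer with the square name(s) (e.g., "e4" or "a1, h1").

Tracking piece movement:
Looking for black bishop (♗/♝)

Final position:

  a b c d e f g h
  ─────────────────
8│♜ · ♝ · ♚ ♝ · ♜│8
7│♟ ♟ · ♟ ♟ · · ♟│7
6│· ♛ · · · ♞ ♟ ·│6
5│· · · ♞ ♘ · · ·│5
4│♙ · · ♟ · ♙ ♙ ·│4
3│· · · · · · · ♙│3
2│· ♙ ♙ · ♙ · ♗ ·│2
1│♖ ♘ ♗ ♕ ♔ · · ♖│1
  ─────────────────
  a b c d e f g h


c8, f8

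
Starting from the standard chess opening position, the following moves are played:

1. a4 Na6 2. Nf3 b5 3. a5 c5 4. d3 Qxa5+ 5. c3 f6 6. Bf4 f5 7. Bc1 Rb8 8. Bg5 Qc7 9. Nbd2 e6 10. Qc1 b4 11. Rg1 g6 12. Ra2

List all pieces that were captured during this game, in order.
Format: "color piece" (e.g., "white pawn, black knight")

Tracking captures:
  Qxa5+: captured white pawn

white pawn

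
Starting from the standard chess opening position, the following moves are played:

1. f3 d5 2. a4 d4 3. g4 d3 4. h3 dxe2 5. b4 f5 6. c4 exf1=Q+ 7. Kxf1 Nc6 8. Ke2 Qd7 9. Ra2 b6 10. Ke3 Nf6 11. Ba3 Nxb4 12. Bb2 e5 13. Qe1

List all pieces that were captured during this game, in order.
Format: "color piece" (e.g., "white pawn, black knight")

Tracking captures:
  dxe2: captured white pawn
  exf1=Q+: captured white bishop
  Kxf1: captured black queen
  Nxb4: captured white pawn

white pawn, white bishop, black queen, white pawn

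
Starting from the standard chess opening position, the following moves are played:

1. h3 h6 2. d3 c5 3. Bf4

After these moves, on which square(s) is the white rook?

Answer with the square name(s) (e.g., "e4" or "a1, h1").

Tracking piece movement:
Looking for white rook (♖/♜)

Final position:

  a b c d e f g h
  ─────────────────
8│♜ ♞ ♝ ♛ ♚ ♝ ♞ ♜│8
7│♟ ♟ · ♟ ♟ ♟ ♟ ·│7
6│· · · · · · · ♟│6
5│· · ♟ · · · · ·│5
4│· · · · · ♗ · ·│4
3│· · · ♙ · · · ♙│3
2│♙ ♙ ♙ · ♙ ♙ ♙ ·│2
1│♖ ♘ · ♕ ♔ ♗ ♘ ♖│1
  ─────────────────
  a b c d e f g h


a1, h1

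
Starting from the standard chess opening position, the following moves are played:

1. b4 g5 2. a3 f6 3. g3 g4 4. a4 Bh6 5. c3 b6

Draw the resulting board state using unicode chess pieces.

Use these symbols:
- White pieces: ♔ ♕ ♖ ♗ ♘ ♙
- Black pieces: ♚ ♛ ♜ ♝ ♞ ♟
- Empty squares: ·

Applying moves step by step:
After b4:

♜ ♞ ♝ ♛ ♚ ♝ ♞ ♜
♟ ♟ ♟ ♟ ♟ ♟ ♟ ♟
· · · · · · · ·
· · · · · · · ·
· ♙ · · · · · ·
· · · · · · · ·
♙ · ♙ ♙ ♙ ♙ ♙ ♙
♖ ♘ ♗ ♕ ♔ ♗ ♘ ♖


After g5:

♜ ♞ ♝ ♛ ♚ ♝ ♞ ♜
♟ ♟ ♟ ♟ ♟ ♟ · ♟
· · · · · · · ·
· · · · · · ♟ ·
· ♙ · · · · · ·
· · · · · · · ·
♙ · ♙ ♙ ♙ ♙ ♙ ♙
♖ ♘ ♗ ♕ ♔ ♗ ♘ ♖


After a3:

♜ ♞ ♝ ♛ ♚ ♝ ♞ ♜
♟ ♟ ♟ ♟ ♟ ♟ · ♟
· · · · · · · ·
· · · · · · ♟ ·
· ♙ · · · · · ·
♙ · · · · · · ·
· · ♙ ♙ ♙ ♙ ♙ ♙
♖ ♘ ♗ ♕ ♔ ♗ ♘ ♖


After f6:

♜ ♞ ♝ ♛ ♚ ♝ ♞ ♜
♟ ♟ ♟ ♟ ♟ · · ♟
· · · · · ♟ · ·
· · · · · · ♟ ·
· ♙ · · · · · ·
♙ · · · · · · ·
· · ♙ ♙ ♙ ♙ ♙ ♙
♖ ♘ ♗ ♕ ♔ ♗ ♘ ♖


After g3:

♜ ♞ ♝ ♛ ♚ ♝ ♞ ♜
♟ ♟ ♟ ♟ ♟ · · ♟
· · · · · ♟ · ·
· · · · · · ♟ ·
· ♙ · · · · · ·
♙ · · · · · ♙ ·
· · ♙ ♙ ♙ ♙ · ♙
♖ ♘ ♗ ♕ ♔ ♗ ♘ ♖


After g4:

♜ ♞ ♝ ♛ ♚ ♝ ♞ ♜
♟ ♟ ♟ ♟ ♟ · · ♟
· · · · · ♟ · ·
· · · · · · · ·
· ♙ · · · · ♟ ·
♙ · · · · · ♙ ·
· · ♙ ♙ ♙ ♙ · ♙
♖ ♘ ♗ ♕ ♔ ♗ ♘ ♖


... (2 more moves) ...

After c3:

♜ ♞ ♝ ♛ ♚ · ♞ ♜
♟ ♟ ♟ ♟ ♟ · · ♟
· · · · · ♟ · ♝
· · · · · · · ·
♙ ♙ · · · · ♟ ·
· · ♙ · · · ♙ ·
· · · ♙ ♙ ♙ · ♙
♖ ♘ ♗ ♕ ♔ ♗ ♘ ♖


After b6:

♜ ♞ ♝ ♛ ♚ · ♞ ♜
♟ · ♟ ♟ ♟ · · ♟
· ♟ · · · ♟ · ♝
· · · · · · · ·
♙ ♙ · · · · ♟ ·
· · ♙ · · · ♙ ·
· · · ♙ ♙ ♙ · ♙
♖ ♘ ♗ ♕ ♔ ♗ ♘ ♖



  a b c d e f g h
  ─────────────────
8│♜ ♞ ♝ ♛ ♚ · ♞ ♜│8
7│♟ · ♟ ♟ ♟ · · ♟│7
6│· ♟ · · · ♟ · ♝│6
5│· · · · · · · ·│5
4│♙ ♙ · · · · ♟ ·│4
3│· · ♙ · · · ♙ ·│3
2│· · · ♙ ♙ ♙ · ♙│2
1│♖ ♘ ♗ ♕ ♔ ♗ ♘ ♖│1
  ─────────────────
  a b c d e f g h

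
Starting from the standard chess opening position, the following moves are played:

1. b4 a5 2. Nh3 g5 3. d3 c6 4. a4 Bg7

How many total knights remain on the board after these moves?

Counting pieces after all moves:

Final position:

  a b c d e f g h
  ─────────────────
8│♜ ♞ ♝ ♛ ♚ · ♞ ♜│8
7│· ♟ · ♟ ♟ ♟ ♝ ♟│7
6│· · ♟ · · · · ·│6
5│♟ · · · · · ♟ ·│5
4│♙ ♙ · · · · · ·│4
3│· · · ♙ · · · ♘│3
2│· · ♙ · ♙ ♙ ♙ ♙│2
1│♖ ♘ ♗ ♕ ♔ ♗ · ♖│1
  ─────────────────
  a b c d e f g h


4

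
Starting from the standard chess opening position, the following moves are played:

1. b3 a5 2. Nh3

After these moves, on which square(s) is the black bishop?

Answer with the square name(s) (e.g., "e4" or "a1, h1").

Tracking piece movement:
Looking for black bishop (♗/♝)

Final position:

  a b c d e f g h
  ─────────────────
8│♜ ♞ ♝ ♛ ♚ ♝ ♞ ♜│8
7│· ♟ ♟ ♟ ♟ ♟ ♟ ♟│7
6│· · · · · · · ·│6
5│♟ · · · · · · ·│5
4│· · · · · · · ·│4
3│· ♙ · · · · · ♘│3
2│♙ · ♙ ♙ ♙ ♙ ♙ ♙│2
1│♖ ♘ ♗ ♕ ♔ ♗ · ♖│1
  ─────────────────
  a b c d e f g h


c8, f8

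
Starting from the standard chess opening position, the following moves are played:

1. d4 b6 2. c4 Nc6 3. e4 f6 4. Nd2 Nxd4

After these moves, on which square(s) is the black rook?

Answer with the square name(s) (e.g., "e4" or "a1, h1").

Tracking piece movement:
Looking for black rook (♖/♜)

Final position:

  a b c d e f g h
  ─────────────────
8│♜ · ♝ ♛ ♚ ♝ ♞ ♜│8
7│♟ · ♟ ♟ ♟ · ♟ ♟│7
6│· ♟ · · · ♟ · ·│6
5│· · · · · · · ·│5
4│· · ♙ ♞ ♙ · · ·│4
3│· · · · · · · ·│3
2│♙ ♙ · ♘ · ♙ ♙ ♙│2
1│♖ · ♗ ♕ ♔ ♗ ♘ ♖│1
  ─────────────────
  a b c d e f g h


a8, h8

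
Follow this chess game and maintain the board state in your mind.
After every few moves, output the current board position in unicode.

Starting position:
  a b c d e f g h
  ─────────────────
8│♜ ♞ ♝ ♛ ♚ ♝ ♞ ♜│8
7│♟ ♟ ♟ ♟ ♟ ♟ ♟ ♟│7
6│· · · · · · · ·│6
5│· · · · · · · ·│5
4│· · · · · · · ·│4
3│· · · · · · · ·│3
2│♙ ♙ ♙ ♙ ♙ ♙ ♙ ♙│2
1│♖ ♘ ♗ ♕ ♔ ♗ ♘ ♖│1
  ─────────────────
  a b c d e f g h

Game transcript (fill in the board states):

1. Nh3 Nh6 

  a b c d e f g h
  ─────────────────
8│♜ ♞ ♝ ♛ ♚ ♝ · ♜│8
7│♟ ♟ ♟ ♟ ♟ ♟ ♟ ♟│7
6│· · · · · · · ♞│6
5│· · · · · · · ·│5
4│· · · · · · · ·│4
3│· · · · · · · ♘│3
2│♙ ♙ ♙ ♙ ♙ ♙ ♙ ♙│2
1│♖ ♘ ♗ ♕ ♔ ♗ · ♖│1
  ─────────────────
  a b c d e f g h

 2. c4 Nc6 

  a b c d e f g h
  ─────────────────
8│♜ · ♝ ♛ ♚ ♝ · ♜│8
7│♟ ♟ ♟ ♟ ♟ ♟ ♟ ♟│7
6│· · ♞ · · · · ♞│6
5│· · · · · · · ·│5
4│· · ♙ · · · · ·│4
3│· · · · · · · ♘│3
2│♙ ♙ · ♙ ♙ ♙ ♙ ♙│2
1│♖ ♘ ♗ ♕ ♔ ♗ · ♖│1
  ─────────────────
  a b c d e f g h

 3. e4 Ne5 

  a b c d e f g h
  ─────────────────
8│♜ · ♝ ♛ ♚ ♝ · ♜│8
7│♟ ♟ ♟ ♟ ♟ ♟ ♟ ♟│7
6│· · · · · · · ♞│6
5│· · · · ♞ · · ·│5
4│· · ♙ · ♙ · · ·│4
3│· · · · · · · ♘│3
2│♙ ♙ · ♙ · ♙ ♙ ♙│2
1│♖ ♘ ♗ ♕ ♔ ♗ · ♖│1
  ─────────────────
  a b c d e f g h

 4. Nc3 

  a b c d e f g h
  ─────────────────
8│♜ · ♝ ♛ ♚ ♝ · ♜│8
7│♟ ♟ ♟ ♟ ♟ ♟ ♟ ♟│7
6│· · · · · · · ♞│6
5│· · · · ♞ · · ·│5
4│· · ♙ · ♙ · · ·│4
3│· · ♘ · · · · ♘│3
2│♙ ♙ · ♙ · ♙ ♙ ♙│2
1│♖ · ♗ ♕ ♔ ♗ · ♖│1
  ─────────────────
  a b c d e f g h


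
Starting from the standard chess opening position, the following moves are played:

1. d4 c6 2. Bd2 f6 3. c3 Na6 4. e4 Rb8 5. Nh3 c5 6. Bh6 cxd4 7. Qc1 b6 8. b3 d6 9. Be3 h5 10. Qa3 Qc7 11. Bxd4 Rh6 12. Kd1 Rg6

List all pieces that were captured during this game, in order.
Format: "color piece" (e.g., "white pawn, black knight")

Tracking captures:
  cxd4: captured white pawn
  Bxd4: captured black pawn

white pawn, black pawn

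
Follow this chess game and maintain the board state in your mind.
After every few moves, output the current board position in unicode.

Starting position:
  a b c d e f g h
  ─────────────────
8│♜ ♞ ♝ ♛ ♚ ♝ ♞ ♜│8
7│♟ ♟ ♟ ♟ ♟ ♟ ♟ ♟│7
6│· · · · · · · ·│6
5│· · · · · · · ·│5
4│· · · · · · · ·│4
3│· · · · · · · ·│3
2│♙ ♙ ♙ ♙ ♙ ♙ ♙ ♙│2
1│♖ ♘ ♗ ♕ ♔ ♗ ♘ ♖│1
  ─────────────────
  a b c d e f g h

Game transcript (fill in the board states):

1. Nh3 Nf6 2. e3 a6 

  a b c d e f g h
  ─────────────────
8│♜ ♞ ♝ ♛ ♚ ♝ · ♜│8
7│· ♟ ♟ ♟ ♟ ♟ ♟ ♟│7
6│♟ · · · · ♞ · ·│6
5│· · · · · · · ·│5
4│· · · · · · · ·│4
3│· · · · ♙ · · ♘│3
2│♙ ♙ ♙ ♙ · ♙ ♙ ♙│2
1│♖ ♘ ♗ ♕ ♔ ♗ · ♖│1
  ─────────────────
  a b c d e f g h

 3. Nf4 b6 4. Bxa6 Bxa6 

  a b c d e f g h
  ─────────────────
8│♜ ♞ · ♛ ♚ ♝ · ♜│8
7│· · ♟ ♟ ♟ ♟ ♟ ♟│7
6│♝ ♟ · · · ♞ · ·│6
5│· · · · · · · ·│5
4│· · · · · ♘ · ·│4
3│· · · · ♙ · · ·│3
2│♙ ♙ ♙ ♙ · ♙ ♙ ♙│2
1│♖ ♘ ♗ ♕ ♔ · · ♖│1
  ─────────────────
  a b c d e f g h

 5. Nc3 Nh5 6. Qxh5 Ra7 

  a b c d e f g h
  ─────────────────
8│· ♞ · ♛ ♚ ♝ · ♜│8
7│♜ · ♟ ♟ ♟ ♟ ♟ ♟│7
6│♝ ♟ · · · · · ·│6
5│· · · · · · · ♕│5
4│· · · · · ♘ · ·│4
3│· · ♘ · ♙ · · ·│3
2│♙ ♙ ♙ ♙ · ♙ ♙ ♙│2
1│♖ · ♗ · ♔ · · ♖│1
  ─────────────────
  a b c d e f g h

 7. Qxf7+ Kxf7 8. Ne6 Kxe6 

  a b c d e f g h
  ─────────────────
8│· ♞ · ♛ · ♝ · ♜│8
7│♜ · ♟ ♟ ♟ · ♟ ♟│7
6│♝ ♟ · · ♚ · · ·│6
5│· · · · · · · ·│5
4│· · · · · · · ·│4
3│· · ♘ · ♙ · · ·│3
2│♙ ♙ ♙ ♙ · ♙ ♙ ♙│2
1│♖ · ♗ · ♔ · · ♖│1
  ─────────────────
  a b c d e f g h

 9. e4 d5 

  a b c d e f g h
  ─────────────────
8│· ♞ · ♛ · ♝ · ♜│8
7│♜ · ♟ · ♟ · ♟ ♟│7
6│♝ ♟ · · ♚ · · ·│6
5│· · · ♟ · · · ·│5
4│· · · · ♙ · · ·│4
3│· · ♘ · · · · ·│3
2│♙ ♙ ♙ ♙ · ♙ ♙ ♙│2
1│♖ · ♗ · ♔ · · ♖│1
  ─────────────────
  a b c d e f g h


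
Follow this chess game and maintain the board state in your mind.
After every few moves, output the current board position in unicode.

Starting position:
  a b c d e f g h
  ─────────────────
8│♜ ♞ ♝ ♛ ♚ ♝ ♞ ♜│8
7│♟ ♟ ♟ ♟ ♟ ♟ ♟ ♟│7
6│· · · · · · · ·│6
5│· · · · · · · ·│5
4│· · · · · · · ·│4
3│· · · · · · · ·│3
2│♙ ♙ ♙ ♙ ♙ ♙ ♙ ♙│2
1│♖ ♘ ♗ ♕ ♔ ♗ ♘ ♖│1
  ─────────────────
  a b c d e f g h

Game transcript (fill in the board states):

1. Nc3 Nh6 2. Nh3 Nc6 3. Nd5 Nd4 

  a b c d e f g h
  ─────────────────
8│♜ · ♝ ♛ ♚ ♝ · ♜│8
7│♟ ♟ ♟ ♟ ♟ ♟ ♟ ♟│7
6│· · · · · · · ♞│6
5│· · · ♘ · · · ·│5
4│· · · ♞ · · · ·│4
3│· · · · · · · ♘│3
2│♙ ♙ ♙ ♙ ♙ ♙ ♙ ♙│2
1│♖ · ♗ ♕ ♔ ♗ · ♖│1
  ─────────────────
  a b c d e f g h

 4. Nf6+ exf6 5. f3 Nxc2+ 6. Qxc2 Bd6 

  a b c d e f g h
  ─────────────────
8│♜ · ♝ ♛ ♚ · · ♜│8
7│♟ ♟ ♟ ♟ · ♟ ♟ ♟│7
6│· · · ♝ · ♟ · ♞│6
5│· · · · · · · ·│5
4│· · · · · · · ·│4
3│· · · · · ♙ · ♘│3
2│♙ ♙ ♕ ♙ ♙ · ♙ ♙│2
1│♖ · ♗ · ♔ ♗ · ♖│1
  ─────────────────
  a b c d e f g h

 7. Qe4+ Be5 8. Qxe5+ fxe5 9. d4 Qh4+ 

  a b c d e f g h
  ─────────────────
8│♜ · ♝ · ♚ · · ♜│8
7│♟ ♟ ♟ ♟ · ♟ ♟ ♟│7
6│· · · · · · · ♞│6
5│· · · · ♟ · · ·│5
4│· · · ♙ · · · ♛│4
3│· · · · · ♙ · ♘│3
2│♙ ♙ · · ♙ · ♙ ♙│2
1│♖ · ♗ · ♔ ♗ · ♖│1
  ─────────────────
  a b c d e f g h

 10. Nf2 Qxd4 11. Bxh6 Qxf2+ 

  a b c d e f g h
  ─────────────────
8│♜ · ♝ · ♚ · · ♜│8
7│♟ ♟ ♟ ♟ · ♟ ♟ ♟│7
6│· · · · · · · ♗│6
5│· · · · ♟ · · ·│5
4│· · · · · · · ·│4
3│· · · · · ♙ · ·│3
2│♙ ♙ · · ♙ ♛ ♙ ♙│2
1│♖ · · · ♔ ♗ · ♖│1
  ─────────────────
  a b c d e f g h


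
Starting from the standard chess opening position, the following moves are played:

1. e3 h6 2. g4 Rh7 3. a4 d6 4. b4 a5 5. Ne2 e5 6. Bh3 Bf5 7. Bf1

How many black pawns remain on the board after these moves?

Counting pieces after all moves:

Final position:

  a b c d e f g h
  ─────────────────
8│♜ ♞ · ♛ ♚ ♝ ♞ ·│8
7│· ♟ ♟ · · ♟ ♟ ♜│7
6│· · · ♟ · · · ♟│6
5│♟ · · · ♟ ♝ · ·│5
4│♙ ♙ · · · · ♙ ·│4
3│· · · · ♙ · · ·│3
2│· · ♙ ♙ ♘ ♙ · ♙│2
1│♖ ♘ ♗ ♕ ♔ ♗ · ♖│1
  ─────────────────
  a b c d e f g h


8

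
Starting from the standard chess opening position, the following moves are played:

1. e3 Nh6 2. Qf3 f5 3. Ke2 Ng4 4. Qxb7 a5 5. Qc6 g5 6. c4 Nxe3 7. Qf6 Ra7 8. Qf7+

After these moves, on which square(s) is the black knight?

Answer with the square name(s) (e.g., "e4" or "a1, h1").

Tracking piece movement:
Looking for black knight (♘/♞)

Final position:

  a b c d e f g h
  ─────────────────
8│· ♞ ♝ ♛ ♚ ♝ · ♜│8
7│♜ · ♟ ♟ ♟ ♕ · ♟│7
6│· · · · · · · ·│6
5│♟ · · · · ♟ ♟ ·│5
4│· · ♙ · · · · ·│4
3│· · · · ♞ · · ·│3
2│♙ ♙ · ♙ ♔ ♙ ♙ ♙│2
1│♖ ♘ ♗ · · ♗ ♘ ♖│1
  ─────────────────
  a b c d e f g h


b8, e3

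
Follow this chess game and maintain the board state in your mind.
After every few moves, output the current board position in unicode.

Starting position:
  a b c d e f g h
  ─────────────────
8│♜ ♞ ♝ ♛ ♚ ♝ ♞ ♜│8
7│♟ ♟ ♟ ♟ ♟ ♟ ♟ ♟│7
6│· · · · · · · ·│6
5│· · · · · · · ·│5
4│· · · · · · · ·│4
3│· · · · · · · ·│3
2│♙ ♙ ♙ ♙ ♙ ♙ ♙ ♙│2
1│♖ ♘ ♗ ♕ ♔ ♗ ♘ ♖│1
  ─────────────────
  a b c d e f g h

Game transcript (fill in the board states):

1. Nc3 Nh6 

  a b c d e f g h
  ─────────────────
8│♜ ♞ ♝ ♛ ♚ ♝ · ♜│8
7│♟ ♟ ♟ ♟ ♟ ♟ ♟ ♟│7
6│· · · · · · · ♞│6
5│· · · · · · · ·│5
4│· · · · · · · ·│4
3│· · ♘ · · · · ·│3
2│♙ ♙ ♙ ♙ ♙ ♙ ♙ ♙│2
1│♖ · ♗ ♕ ♔ ♗ ♘ ♖│1
  ─────────────────
  a b c d e f g h

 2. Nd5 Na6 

  a b c d e f g h
  ─────────────────
8│♜ · ♝ ♛ ♚ ♝ · ♜│8
7│♟ ♟ ♟ ♟ ♟ ♟ ♟ ♟│7
6│♞ · · · · · · ♞│6
5│· · · ♘ · · · ·│5
4│· · · · · · · ·│4
3│· · · · · · · ·│3
2│♙ ♙ ♙ ♙ ♙ ♙ ♙ ♙│2
1│♖ · ♗ ♕ ♔ ♗ ♘ ♖│1
  ─────────────────
  a b c d e f g h

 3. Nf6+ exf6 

  a b c d e f g h
  ─────────────────
8│♜ · ♝ ♛ ♚ ♝ · ♜│8
7│♟ ♟ ♟ ♟ · ♟ ♟ ♟│7
6│♞ · · · · ♟ · ♞│6
5│· · · · · · · ·│5
4│· · · · · · · ·│4
3│· · · · · · · ·│3
2│♙ ♙ ♙ ♙ ♙ ♙ ♙ ♙│2
1│♖ · ♗ ♕ ♔ ♗ ♘ ♖│1
  ─────────────────
  a b c d e f g h

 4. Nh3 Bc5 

  a b c d e f g h
  ─────────────────
8│♜ · ♝ ♛ ♚ · · ♜│8
7│♟ ♟ ♟ ♟ · ♟ ♟ ♟│7
6│♞ · · · · ♟ · ♞│6
5│· · ♝ · · · · ·│5
4│· · · · · · · ·│4
3│· · · · · · · ♘│3
2│♙ ♙ ♙ ♙ ♙ ♙ ♙ ♙│2
1│♖ · ♗ ♕ ♔ ♗ · ♖│1
  ─────────────────
  a b c d e f g h

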